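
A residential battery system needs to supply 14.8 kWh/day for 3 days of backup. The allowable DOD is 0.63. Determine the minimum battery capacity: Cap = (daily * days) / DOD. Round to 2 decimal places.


Total energy needed = daily * days = 14.8 * 3 = 44.4 kWh
Account for depth of discharge:
  Cap = total_energy / DOD = 44.4 / 0.63
  Cap = 70.48 kWh

70.48


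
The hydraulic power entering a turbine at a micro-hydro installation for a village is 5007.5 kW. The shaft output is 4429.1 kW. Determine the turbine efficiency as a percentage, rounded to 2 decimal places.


Turbine efficiency = (output power / input power) * 100
eta = (4429.1 / 5007.5) * 100
eta = 88.45%

88.45


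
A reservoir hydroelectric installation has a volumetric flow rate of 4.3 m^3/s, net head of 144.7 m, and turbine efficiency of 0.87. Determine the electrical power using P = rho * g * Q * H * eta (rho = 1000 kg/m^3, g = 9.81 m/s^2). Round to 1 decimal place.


Apply the hydropower formula P = rho * g * Q * H * eta
rho * g = 1000 * 9.81 = 9810.0
P = 9810.0 * 4.3 * 144.7 * 0.87
P = 5310375.7 W

5310375.7


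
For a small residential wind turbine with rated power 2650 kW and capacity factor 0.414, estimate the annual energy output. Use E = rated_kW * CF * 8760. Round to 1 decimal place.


Annual energy = rated_kW * capacity_factor * hours_per_year
Given: P_rated = 2650 kW, CF = 0.414, hours = 8760
E = 2650 * 0.414 * 8760
E = 9610596.0 kWh

9610596.0


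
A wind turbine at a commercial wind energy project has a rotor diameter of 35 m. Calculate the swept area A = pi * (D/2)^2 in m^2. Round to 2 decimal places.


Compute the rotor radius:
  r = D / 2 = 35 / 2 = 17.5 m
Calculate swept area:
  A = pi * r^2 = pi * 17.5^2
  A = 962.11 m^2

962.11


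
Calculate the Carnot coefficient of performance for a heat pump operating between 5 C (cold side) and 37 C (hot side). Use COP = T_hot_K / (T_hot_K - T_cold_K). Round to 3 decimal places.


Convert to Kelvin:
  T_hot = 37 + 273.15 = 310.15 K
  T_cold = 5 + 273.15 = 278.15 K
Apply Carnot COP formula:
  COP = T_hot_K / (T_hot_K - T_cold_K) = 310.15 / 32.0
  COP = 9.692

9.692


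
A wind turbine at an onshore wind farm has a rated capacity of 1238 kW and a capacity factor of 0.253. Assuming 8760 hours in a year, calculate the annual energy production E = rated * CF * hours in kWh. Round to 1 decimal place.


Annual energy = rated_kW * capacity_factor * hours_per_year
Given: P_rated = 1238 kW, CF = 0.253, hours = 8760
E = 1238 * 0.253 * 8760
E = 2743754.6 kWh

2743754.6


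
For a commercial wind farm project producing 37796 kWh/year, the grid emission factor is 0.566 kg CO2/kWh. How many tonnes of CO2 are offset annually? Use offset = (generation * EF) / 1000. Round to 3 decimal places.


CO2 offset in kg = generation * emission_factor
CO2 offset = 37796 * 0.566 = 21392.54 kg
Convert to tonnes:
  CO2 offset = 21392.54 / 1000 = 21.393 tonnes

21.393


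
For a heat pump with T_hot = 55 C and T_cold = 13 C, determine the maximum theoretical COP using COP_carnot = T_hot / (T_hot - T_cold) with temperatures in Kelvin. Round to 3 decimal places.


Convert to Kelvin:
  T_hot = 55 + 273.15 = 328.15 K
  T_cold = 13 + 273.15 = 286.15 K
Apply Carnot COP formula:
  COP = T_hot_K / (T_hot_K - T_cold_K) = 328.15 / 42.0
  COP = 7.813

7.813


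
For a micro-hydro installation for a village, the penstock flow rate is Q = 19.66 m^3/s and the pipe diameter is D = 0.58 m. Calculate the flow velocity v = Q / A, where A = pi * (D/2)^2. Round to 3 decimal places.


Compute pipe cross-sectional area:
  A = pi * (D/2)^2 = pi * (0.58/2)^2 = 0.2642 m^2
Calculate velocity:
  v = Q / A = 19.66 / 0.2642
  v = 74.411 m/s

74.411


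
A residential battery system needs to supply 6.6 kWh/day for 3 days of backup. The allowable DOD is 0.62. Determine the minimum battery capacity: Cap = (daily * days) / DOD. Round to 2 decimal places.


Total energy needed = daily * days = 6.6 * 3 = 19.8 kWh
Account for depth of discharge:
  Cap = total_energy / DOD = 19.8 / 0.62
  Cap = 31.94 kWh

31.94


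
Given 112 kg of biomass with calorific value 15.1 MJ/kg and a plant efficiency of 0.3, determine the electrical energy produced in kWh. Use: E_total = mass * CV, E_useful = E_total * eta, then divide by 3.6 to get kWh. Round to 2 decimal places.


Total energy = mass * CV = 112 * 15.1 = 1691.2 MJ
Useful energy = total * eta = 1691.2 * 0.3 = 507.36 MJ
Convert to kWh: 507.36 / 3.6
Useful energy = 140.93 kWh

140.93


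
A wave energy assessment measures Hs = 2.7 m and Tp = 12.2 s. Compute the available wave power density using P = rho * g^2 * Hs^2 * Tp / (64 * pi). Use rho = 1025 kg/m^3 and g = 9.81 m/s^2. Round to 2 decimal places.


Apply wave power formula:
  g^2 = 9.81^2 = 96.2361
  Hs^2 = 2.7^2 = 7.29
  Numerator = rho * g^2 * Hs^2 * Tp = 1025 * 96.2361 * 7.29 * 12.2 = 8773022.42
  Denominator = 64 * pi = 201.0619
  P = 8773022.42 / 201.0619 = 43633.43 W/m

43633.43


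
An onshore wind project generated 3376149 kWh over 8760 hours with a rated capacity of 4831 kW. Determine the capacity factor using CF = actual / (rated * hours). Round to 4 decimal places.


Capacity factor = actual output / maximum possible output
Maximum possible = rated * hours = 4831 * 8760 = 42319560 kWh
CF = 3376149 / 42319560
CF = 0.0798

0.0798


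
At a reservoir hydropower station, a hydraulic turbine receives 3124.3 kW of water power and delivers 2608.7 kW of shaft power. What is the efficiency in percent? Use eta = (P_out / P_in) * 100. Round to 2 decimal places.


Turbine efficiency = (output power / input power) * 100
eta = (2608.7 / 3124.3) * 100
eta = 83.50%

83.50


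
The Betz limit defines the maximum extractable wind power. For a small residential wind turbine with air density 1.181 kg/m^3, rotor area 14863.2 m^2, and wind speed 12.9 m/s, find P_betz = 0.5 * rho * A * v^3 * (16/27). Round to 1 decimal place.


The Betz coefficient Cp_max = 16/27 = 0.5926
v^3 = 12.9^3 = 2146.689
P_betz = 0.5 * rho * A * v^3 * Cp_max
P_betz = 0.5 * 1.181 * 14863.2 * 2146.689 * 0.5926
P_betz = 11164970.3 W

11164970.3


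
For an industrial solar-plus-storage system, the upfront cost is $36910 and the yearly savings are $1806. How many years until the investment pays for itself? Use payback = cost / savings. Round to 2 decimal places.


Simple payback period = initial cost / annual savings
Payback = 36910 / 1806
Payback = 20.44 years

20.44


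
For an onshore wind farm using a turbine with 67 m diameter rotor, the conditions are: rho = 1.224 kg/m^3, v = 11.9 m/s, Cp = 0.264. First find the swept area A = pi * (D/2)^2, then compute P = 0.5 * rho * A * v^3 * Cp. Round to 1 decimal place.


Step 1 -- Compute swept area:
  A = pi * (D/2)^2 = pi * (67/2)^2 = 3525.65 m^2
Step 2 -- Apply wind power equation:
  P = 0.5 * rho * A * v^3 * Cp
  v^3 = 11.9^3 = 1685.159
  P = 0.5 * 1.224 * 3525.65 * 1685.159 * 0.264
  P = 959921.5 W

959921.5


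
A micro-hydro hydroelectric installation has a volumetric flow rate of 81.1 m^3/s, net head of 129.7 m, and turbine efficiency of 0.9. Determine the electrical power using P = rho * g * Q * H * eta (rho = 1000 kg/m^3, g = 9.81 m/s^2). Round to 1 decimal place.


Apply the hydropower formula P = rho * g * Q * H * eta
rho * g = 1000 * 9.81 = 9810.0
P = 9810.0 * 81.1 * 129.7 * 0.9
P = 92869337.4 W

92869337.4


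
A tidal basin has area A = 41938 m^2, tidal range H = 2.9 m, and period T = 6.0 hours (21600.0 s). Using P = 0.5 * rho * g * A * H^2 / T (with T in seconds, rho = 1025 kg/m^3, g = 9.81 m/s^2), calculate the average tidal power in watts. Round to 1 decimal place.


Convert period to seconds: T = 6.0 * 3600 = 21600.0 s
H^2 = 2.9^2 = 8.41
P = 0.5 * rho * g * A * H^2 / T
P = 0.5 * 1025 * 9.81 * 41938 * 8.41 / 21600.0
P = 82094.3 W

82094.3


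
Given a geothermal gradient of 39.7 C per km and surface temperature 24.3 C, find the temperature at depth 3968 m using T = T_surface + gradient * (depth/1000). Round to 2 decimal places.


Convert depth to km: 3968 / 1000 = 3.968 km
Temperature increase = gradient * depth_km = 39.7 * 3.968 = 157.53 C
Temperature at depth = T_surface + delta_T = 24.3 + 157.53
T = 181.83 C

181.83


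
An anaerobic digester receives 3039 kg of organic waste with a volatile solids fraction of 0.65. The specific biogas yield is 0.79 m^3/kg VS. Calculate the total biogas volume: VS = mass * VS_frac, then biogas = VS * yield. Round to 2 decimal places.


Compute volatile solids:
  VS = mass * VS_fraction = 3039 * 0.65 = 1975.35 kg
Calculate biogas volume:
  Biogas = VS * specific_yield = 1975.35 * 0.79
  Biogas = 1560.53 m^3

1560.53


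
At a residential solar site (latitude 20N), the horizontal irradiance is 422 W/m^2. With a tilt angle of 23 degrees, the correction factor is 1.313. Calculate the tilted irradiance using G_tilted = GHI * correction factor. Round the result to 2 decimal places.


Identify the given values:
  GHI = 422 W/m^2, tilt correction factor = 1.313
Apply the formula G_tilted = GHI * factor:
  G_tilted = 422 * 1.313
  G_tilted = 554.09 W/m^2

554.09


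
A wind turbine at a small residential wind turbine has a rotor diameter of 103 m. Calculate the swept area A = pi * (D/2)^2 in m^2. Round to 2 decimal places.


Compute the rotor radius:
  r = D / 2 = 103 / 2 = 51.5 m
Calculate swept area:
  A = pi * r^2 = pi * 51.5^2
  A = 8332.29 m^2

8332.29


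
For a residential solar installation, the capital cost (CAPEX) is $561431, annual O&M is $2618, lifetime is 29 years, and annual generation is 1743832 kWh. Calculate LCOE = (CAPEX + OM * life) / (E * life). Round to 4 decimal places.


Total cost = CAPEX + OM * lifetime = 561431 + 2618 * 29 = 561431 + 75922 = 637353
Total generation = annual * lifetime = 1743832 * 29 = 50571128 kWh
LCOE = 637353 / 50571128
LCOE = 0.0126 $/kWh

0.0126


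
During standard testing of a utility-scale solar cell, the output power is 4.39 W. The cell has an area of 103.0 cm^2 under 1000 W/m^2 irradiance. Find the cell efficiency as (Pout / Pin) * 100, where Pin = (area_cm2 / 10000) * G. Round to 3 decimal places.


First compute the input power:
  Pin = area_cm2 / 10000 * G = 103.0 / 10000 * 1000 = 10.3 W
Then compute efficiency:
  Efficiency = (Pout / Pin) * 100 = (4.39 / 10.3) * 100
  Efficiency = 42.621%

42.621


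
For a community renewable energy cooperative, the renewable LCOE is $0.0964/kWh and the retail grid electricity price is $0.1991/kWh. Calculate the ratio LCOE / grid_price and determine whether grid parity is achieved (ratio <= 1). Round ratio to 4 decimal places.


Compare LCOE to grid price:
  LCOE = $0.0964/kWh, Grid price = $0.1991/kWh
  Ratio = LCOE / grid_price = 0.0964 / 0.1991 = 0.4842
  Grid parity achieved (ratio <= 1)? yes

0.4842


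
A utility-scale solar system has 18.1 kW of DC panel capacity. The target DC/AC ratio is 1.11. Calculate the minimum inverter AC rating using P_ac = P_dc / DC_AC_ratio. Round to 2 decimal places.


The inverter AC capacity is determined by the DC/AC ratio.
Given: P_dc = 18.1 kW, DC/AC ratio = 1.11
P_ac = P_dc / ratio = 18.1 / 1.11
P_ac = 16.31 kW

16.31


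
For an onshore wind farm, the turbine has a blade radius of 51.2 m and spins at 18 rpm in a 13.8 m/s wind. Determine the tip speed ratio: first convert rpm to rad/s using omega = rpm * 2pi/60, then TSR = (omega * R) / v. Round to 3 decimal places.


Convert rotational speed to rad/s:
  omega = 18 * 2 * pi / 60 = 1.885 rad/s
Compute tip speed:
  v_tip = omega * R = 1.885 * 51.2 = 96.51 m/s
Tip speed ratio:
  TSR = v_tip / v_wind = 96.51 / 13.8 = 6.993

6.993


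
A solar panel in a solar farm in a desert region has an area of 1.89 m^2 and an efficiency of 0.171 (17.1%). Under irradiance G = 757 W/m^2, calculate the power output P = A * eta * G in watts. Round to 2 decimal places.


Use the solar power formula P = A * eta * G.
Given: A = 1.89 m^2, eta = 0.171, G = 757 W/m^2
P = 1.89 * 0.171 * 757
P = 244.65 W

244.65


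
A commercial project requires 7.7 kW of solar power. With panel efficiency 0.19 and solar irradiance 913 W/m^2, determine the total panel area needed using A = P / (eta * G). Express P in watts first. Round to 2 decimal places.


Convert target power to watts: P = 7.7 * 1000 = 7700.0 W
Compute denominator: eta * G = 0.19 * 913 = 173.47
Required area A = P / (eta * G) = 7700.0 / 173.47
A = 44.39 m^2

44.39


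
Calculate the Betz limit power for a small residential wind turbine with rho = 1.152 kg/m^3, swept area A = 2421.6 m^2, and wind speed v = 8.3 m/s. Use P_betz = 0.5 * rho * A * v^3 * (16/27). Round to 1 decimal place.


The Betz coefficient Cp_max = 16/27 = 0.5926
v^3 = 8.3^3 = 571.787
P_betz = 0.5 * rho * A * v^3 * Cp_max
P_betz = 0.5 * 1.152 * 2421.6 * 571.787 * 0.5926
P_betz = 472623.6 W

472623.6


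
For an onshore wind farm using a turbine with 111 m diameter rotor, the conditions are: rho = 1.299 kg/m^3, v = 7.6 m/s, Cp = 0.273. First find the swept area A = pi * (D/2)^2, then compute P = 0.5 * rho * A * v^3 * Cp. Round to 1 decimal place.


Step 1 -- Compute swept area:
  A = pi * (D/2)^2 = pi * (111/2)^2 = 9676.89 m^2
Step 2 -- Apply wind power equation:
  P = 0.5 * rho * A * v^3 * Cp
  v^3 = 7.6^3 = 438.976
  P = 0.5 * 1.299 * 9676.89 * 438.976 * 0.273
  P = 753214.1 W

753214.1


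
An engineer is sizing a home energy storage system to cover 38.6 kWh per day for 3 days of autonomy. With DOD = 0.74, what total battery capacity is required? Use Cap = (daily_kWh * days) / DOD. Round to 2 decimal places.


Total energy needed = daily * days = 38.6 * 3 = 115.8 kWh
Account for depth of discharge:
  Cap = total_energy / DOD = 115.8 / 0.74
  Cap = 156.49 kWh

156.49


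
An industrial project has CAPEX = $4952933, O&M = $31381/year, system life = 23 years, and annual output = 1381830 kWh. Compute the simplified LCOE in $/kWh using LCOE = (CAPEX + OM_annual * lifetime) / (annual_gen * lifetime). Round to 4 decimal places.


Total cost = CAPEX + OM * lifetime = 4952933 + 31381 * 23 = 4952933 + 721763 = 5674696
Total generation = annual * lifetime = 1381830 * 23 = 31782090 kWh
LCOE = 5674696 / 31782090
LCOE = 0.1786 $/kWh

0.1786


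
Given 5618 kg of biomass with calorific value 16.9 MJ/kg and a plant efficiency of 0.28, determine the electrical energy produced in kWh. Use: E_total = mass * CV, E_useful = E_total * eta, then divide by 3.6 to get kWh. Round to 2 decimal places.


Total energy = mass * CV = 5618 * 16.9 = 94944.2 MJ
Useful energy = total * eta = 94944.2 * 0.28 = 26584.38 MJ
Convert to kWh: 26584.38 / 3.6
Useful energy = 7384.55 kWh

7384.55


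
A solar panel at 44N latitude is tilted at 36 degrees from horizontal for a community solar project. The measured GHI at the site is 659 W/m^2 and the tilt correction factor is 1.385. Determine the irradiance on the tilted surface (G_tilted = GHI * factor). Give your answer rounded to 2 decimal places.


Identify the given values:
  GHI = 659 W/m^2, tilt correction factor = 1.385
Apply the formula G_tilted = GHI * factor:
  G_tilted = 659 * 1.385
  G_tilted = 912.72 W/m^2

912.72


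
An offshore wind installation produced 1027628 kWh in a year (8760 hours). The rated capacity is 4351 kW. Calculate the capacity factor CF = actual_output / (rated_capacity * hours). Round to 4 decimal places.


Capacity factor = actual output / maximum possible output
Maximum possible = rated * hours = 4351 * 8760 = 38114760 kWh
CF = 1027628 / 38114760
CF = 0.0270

0.0270


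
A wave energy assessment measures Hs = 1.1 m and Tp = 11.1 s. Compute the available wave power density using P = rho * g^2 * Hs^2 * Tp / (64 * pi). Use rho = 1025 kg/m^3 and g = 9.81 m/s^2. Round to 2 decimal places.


Apply wave power formula:
  g^2 = 9.81^2 = 96.2361
  Hs^2 = 1.1^2 = 1.21
  Numerator = rho * g^2 * Hs^2 * Tp = 1025 * 96.2361 * 1.21 * 11.1 = 1324860.74
  Denominator = 64 * pi = 201.0619
  P = 1324860.74 / 201.0619 = 6589.32 W/m

6589.32


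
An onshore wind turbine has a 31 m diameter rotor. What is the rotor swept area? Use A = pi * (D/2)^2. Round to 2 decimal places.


Compute the rotor radius:
  r = D / 2 = 31 / 2 = 15.5 m
Calculate swept area:
  A = pi * r^2 = pi * 15.5^2
  A = 754.77 m^2

754.77


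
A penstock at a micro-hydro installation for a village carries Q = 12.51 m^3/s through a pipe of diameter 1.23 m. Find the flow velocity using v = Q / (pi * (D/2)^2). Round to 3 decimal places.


Compute pipe cross-sectional area:
  A = pi * (D/2)^2 = pi * (1.23/2)^2 = 1.1882 m^2
Calculate velocity:
  v = Q / A = 12.51 / 1.1882
  v = 10.528 m/s

10.528


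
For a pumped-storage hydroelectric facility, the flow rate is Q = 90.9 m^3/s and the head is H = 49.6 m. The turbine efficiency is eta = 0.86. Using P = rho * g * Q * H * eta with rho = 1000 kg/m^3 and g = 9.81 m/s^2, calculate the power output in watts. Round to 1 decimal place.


Apply the hydropower formula P = rho * g * Q * H * eta
rho * g = 1000 * 9.81 = 9810.0
P = 9810.0 * 90.9 * 49.6 * 0.86
P = 38037592.2 W

38037592.2


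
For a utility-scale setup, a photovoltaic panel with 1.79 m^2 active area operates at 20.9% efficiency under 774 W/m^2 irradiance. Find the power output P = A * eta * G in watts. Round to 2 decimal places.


Use the solar power formula P = A * eta * G.
Given: A = 1.79 m^2, eta = 0.209, G = 774 W/m^2
P = 1.79 * 0.209 * 774
P = 289.56 W

289.56


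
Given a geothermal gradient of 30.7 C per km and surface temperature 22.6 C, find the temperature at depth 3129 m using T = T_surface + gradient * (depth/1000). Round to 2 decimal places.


Convert depth to km: 3129 / 1000 = 3.129 km
Temperature increase = gradient * depth_km = 30.7 * 3.129 = 96.06 C
Temperature at depth = T_surface + delta_T = 22.6 + 96.06
T = 118.66 C

118.66


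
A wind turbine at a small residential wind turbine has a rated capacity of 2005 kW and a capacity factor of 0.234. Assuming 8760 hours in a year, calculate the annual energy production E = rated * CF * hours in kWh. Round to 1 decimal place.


Annual energy = rated_kW * capacity_factor * hours_per_year
Given: P_rated = 2005 kW, CF = 0.234, hours = 8760
E = 2005 * 0.234 * 8760
E = 4109929.2 kWh

4109929.2


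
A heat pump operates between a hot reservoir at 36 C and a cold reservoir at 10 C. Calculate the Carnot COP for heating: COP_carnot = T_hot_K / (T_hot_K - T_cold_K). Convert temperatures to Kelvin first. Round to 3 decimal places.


Convert to Kelvin:
  T_hot = 36 + 273.15 = 309.15 K
  T_cold = 10 + 273.15 = 283.15 K
Apply Carnot COP formula:
  COP = T_hot_K / (T_hot_K - T_cold_K) = 309.15 / 26.0
  COP = 11.890

11.890


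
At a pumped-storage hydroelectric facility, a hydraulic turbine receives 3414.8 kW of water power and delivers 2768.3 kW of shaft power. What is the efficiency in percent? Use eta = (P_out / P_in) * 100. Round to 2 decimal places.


Turbine efficiency = (output power / input power) * 100
eta = (2768.3 / 3414.8) * 100
eta = 81.07%

81.07


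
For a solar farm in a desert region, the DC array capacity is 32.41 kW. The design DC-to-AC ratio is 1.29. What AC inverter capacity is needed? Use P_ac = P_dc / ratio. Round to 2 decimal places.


The inverter AC capacity is determined by the DC/AC ratio.
Given: P_dc = 32.41 kW, DC/AC ratio = 1.29
P_ac = P_dc / ratio = 32.41 / 1.29
P_ac = 25.12 kW

25.12


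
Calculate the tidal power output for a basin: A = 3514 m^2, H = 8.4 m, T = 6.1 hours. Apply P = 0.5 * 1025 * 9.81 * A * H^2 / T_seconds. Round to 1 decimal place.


Convert period to seconds: T = 6.1 * 3600 = 21960.0 s
H^2 = 8.4^2 = 70.56
P = 0.5 * rho * g * A * H^2 / T
P = 0.5 * 1025 * 9.81 * 3514 * 70.56 / 21960.0
P = 56766.3 W

56766.3


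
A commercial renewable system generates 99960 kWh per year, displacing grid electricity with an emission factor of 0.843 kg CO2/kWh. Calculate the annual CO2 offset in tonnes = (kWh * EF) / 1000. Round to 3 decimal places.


CO2 offset in kg = generation * emission_factor
CO2 offset = 99960 * 0.843 = 84266.28 kg
Convert to tonnes:
  CO2 offset = 84266.28 / 1000 = 84.266 tonnes

84.266


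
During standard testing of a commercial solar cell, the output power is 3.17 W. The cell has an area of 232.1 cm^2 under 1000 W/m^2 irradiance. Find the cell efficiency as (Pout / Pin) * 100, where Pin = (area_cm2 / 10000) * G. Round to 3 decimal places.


First compute the input power:
  Pin = area_cm2 / 10000 * G = 232.1 / 10000 * 1000 = 23.21 W
Then compute efficiency:
  Efficiency = (Pout / Pin) * 100 = (3.17 / 23.21) * 100
  Efficiency = 13.658%

13.658


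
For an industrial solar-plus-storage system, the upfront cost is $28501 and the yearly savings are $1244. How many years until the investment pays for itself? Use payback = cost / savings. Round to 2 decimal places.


Simple payback period = initial cost / annual savings
Payback = 28501 / 1244
Payback = 22.91 years

22.91


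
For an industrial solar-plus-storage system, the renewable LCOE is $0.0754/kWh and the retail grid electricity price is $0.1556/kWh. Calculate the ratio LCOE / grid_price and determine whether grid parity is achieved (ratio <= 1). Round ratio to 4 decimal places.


Compare LCOE to grid price:
  LCOE = $0.0754/kWh, Grid price = $0.1556/kWh
  Ratio = LCOE / grid_price = 0.0754 / 0.1556 = 0.4846
  Grid parity achieved (ratio <= 1)? yes

0.4846


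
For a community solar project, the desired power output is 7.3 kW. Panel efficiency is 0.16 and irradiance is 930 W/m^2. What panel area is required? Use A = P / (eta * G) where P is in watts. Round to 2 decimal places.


Convert target power to watts: P = 7.3 * 1000 = 7300.0 W
Compute denominator: eta * G = 0.16 * 930 = 148.8
Required area A = P / (eta * G) = 7300.0 / 148.8
A = 49.06 m^2

49.06


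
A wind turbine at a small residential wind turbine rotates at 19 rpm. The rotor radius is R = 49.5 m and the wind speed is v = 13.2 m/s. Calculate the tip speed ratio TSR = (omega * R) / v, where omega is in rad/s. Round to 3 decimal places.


Convert rotational speed to rad/s:
  omega = 19 * 2 * pi / 60 = 1.9897 rad/s
Compute tip speed:
  v_tip = omega * R = 1.9897 * 49.5 = 98.489 m/s
Tip speed ratio:
  TSR = v_tip / v_wind = 98.489 / 13.2 = 7.461

7.461


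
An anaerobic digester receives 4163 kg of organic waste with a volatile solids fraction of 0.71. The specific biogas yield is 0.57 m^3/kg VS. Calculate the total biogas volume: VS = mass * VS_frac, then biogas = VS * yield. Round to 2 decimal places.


Compute volatile solids:
  VS = mass * VS_fraction = 4163 * 0.71 = 2955.73 kg
Calculate biogas volume:
  Biogas = VS * specific_yield = 2955.73 * 0.57
  Biogas = 1684.77 m^3

1684.77


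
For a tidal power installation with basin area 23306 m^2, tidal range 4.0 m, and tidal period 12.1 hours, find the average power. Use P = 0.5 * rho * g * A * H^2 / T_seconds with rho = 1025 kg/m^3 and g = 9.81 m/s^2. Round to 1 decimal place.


Convert period to seconds: T = 12.1 * 3600 = 43560.0 s
H^2 = 4.0^2 = 16.0
P = 0.5 * rho * g * A * H^2 / T
P = 0.5 * 1025 * 9.81 * 23306 * 16.0 / 43560.0
P = 43039.1 W

43039.1


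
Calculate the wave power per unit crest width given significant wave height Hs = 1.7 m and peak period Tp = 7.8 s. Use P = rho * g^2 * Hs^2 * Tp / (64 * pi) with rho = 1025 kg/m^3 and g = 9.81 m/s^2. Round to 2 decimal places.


Apply wave power formula:
  g^2 = 9.81^2 = 96.2361
  Hs^2 = 1.7^2 = 2.89
  Numerator = rho * g^2 * Hs^2 * Tp = 1025 * 96.2361 * 2.89 * 7.8 = 2223588.02
  Denominator = 64 * pi = 201.0619
  P = 2223588.02 / 201.0619 = 11059.22 W/m

11059.22


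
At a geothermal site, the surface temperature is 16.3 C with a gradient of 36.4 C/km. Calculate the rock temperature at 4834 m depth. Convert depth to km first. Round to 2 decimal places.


Convert depth to km: 4834 / 1000 = 4.834 km
Temperature increase = gradient * depth_km = 36.4 * 4.834 = 175.96 C
Temperature at depth = T_surface + delta_T = 16.3 + 175.96
T = 192.26 C

192.26


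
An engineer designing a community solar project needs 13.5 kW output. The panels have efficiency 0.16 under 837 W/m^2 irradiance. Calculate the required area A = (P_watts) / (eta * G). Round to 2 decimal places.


Convert target power to watts: P = 13.5 * 1000 = 13500.0 W
Compute denominator: eta * G = 0.16 * 837 = 133.92
Required area A = P / (eta * G) = 13500.0 / 133.92
A = 100.81 m^2

100.81


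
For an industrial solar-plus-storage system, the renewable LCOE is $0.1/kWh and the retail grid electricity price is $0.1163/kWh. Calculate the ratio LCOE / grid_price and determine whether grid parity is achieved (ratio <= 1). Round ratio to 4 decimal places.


Compare LCOE to grid price:
  LCOE = $0.1/kWh, Grid price = $0.1163/kWh
  Ratio = LCOE / grid_price = 0.1 / 0.1163 = 0.8598
  Grid parity achieved (ratio <= 1)? yes

0.8598


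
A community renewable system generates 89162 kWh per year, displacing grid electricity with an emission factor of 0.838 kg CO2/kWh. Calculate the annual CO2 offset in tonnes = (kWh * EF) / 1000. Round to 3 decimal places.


CO2 offset in kg = generation * emission_factor
CO2 offset = 89162 * 0.838 = 74717.76 kg
Convert to tonnes:
  CO2 offset = 74717.76 / 1000 = 74.718 tonnes

74.718


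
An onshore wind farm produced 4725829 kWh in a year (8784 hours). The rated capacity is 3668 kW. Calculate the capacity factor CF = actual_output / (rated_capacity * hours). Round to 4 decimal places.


Capacity factor = actual output / maximum possible output
Maximum possible = rated * hours = 3668 * 8784 = 32219712 kWh
CF = 4725829 / 32219712
CF = 0.1467

0.1467


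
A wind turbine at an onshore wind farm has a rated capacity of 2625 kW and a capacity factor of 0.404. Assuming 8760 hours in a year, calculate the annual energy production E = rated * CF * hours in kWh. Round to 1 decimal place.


Annual energy = rated_kW * capacity_factor * hours_per_year
Given: P_rated = 2625 kW, CF = 0.404, hours = 8760
E = 2625 * 0.404 * 8760
E = 9289980.0 kWh

9289980.0


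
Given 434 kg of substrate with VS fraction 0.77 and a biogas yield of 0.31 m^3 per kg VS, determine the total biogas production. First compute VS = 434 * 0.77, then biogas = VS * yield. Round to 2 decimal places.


Compute volatile solids:
  VS = mass * VS_fraction = 434 * 0.77 = 334.18 kg
Calculate biogas volume:
  Biogas = VS * specific_yield = 334.18 * 0.31
  Biogas = 103.60 m^3

103.60


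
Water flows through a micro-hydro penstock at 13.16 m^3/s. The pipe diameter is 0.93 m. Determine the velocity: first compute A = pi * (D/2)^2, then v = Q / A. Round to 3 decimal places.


Compute pipe cross-sectional area:
  A = pi * (D/2)^2 = pi * (0.93/2)^2 = 0.6793 m^2
Calculate velocity:
  v = Q / A = 13.16 / 0.6793
  v = 19.373 m/s

19.373


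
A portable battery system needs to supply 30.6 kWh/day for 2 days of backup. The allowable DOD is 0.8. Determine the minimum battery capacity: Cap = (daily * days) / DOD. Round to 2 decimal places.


Total energy needed = daily * days = 30.6 * 2 = 61.2 kWh
Account for depth of discharge:
  Cap = total_energy / DOD = 61.2 / 0.8
  Cap = 76.50 kWh

76.50


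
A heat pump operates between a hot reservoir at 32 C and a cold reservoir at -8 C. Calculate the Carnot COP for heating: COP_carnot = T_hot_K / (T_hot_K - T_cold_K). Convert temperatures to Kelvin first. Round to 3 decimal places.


Convert to Kelvin:
  T_hot = 32 + 273.15 = 305.15 K
  T_cold = -8 + 273.15 = 265.15 K
Apply Carnot COP formula:
  COP = T_hot_K / (T_hot_K - T_cold_K) = 305.15 / 40.0
  COP = 7.629

7.629


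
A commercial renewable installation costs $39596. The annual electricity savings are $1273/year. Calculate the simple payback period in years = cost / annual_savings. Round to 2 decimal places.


Simple payback period = initial cost / annual savings
Payback = 39596 / 1273
Payback = 31.10 years

31.10


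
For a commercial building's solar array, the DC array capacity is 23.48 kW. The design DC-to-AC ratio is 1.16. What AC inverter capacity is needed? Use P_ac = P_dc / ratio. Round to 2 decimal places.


The inverter AC capacity is determined by the DC/AC ratio.
Given: P_dc = 23.48 kW, DC/AC ratio = 1.16
P_ac = P_dc / ratio = 23.48 / 1.16
P_ac = 20.24 kW

20.24


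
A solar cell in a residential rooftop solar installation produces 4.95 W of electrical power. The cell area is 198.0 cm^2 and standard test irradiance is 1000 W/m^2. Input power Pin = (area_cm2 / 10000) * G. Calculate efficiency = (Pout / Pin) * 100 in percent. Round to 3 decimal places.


First compute the input power:
  Pin = area_cm2 / 10000 * G = 198.0 / 10000 * 1000 = 19.8 W
Then compute efficiency:
  Efficiency = (Pout / Pin) * 100 = (4.95 / 19.8) * 100
  Efficiency = 25.000%

25.000


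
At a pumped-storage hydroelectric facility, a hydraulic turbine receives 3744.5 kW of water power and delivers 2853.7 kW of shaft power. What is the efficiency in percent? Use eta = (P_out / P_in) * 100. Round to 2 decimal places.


Turbine efficiency = (output power / input power) * 100
eta = (2853.7 / 3744.5) * 100
eta = 76.21%

76.21


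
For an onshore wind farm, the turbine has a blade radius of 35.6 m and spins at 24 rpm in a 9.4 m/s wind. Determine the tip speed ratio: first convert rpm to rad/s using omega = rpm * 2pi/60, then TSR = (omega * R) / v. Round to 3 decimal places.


Convert rotational speed to rad/s:
  omega = 24 * 2 * pi / 60 = 2.5133 rad/s
Compute tip speed:
  v_tip = omega * R = 2.5133 * 35.6 = 89.473 m/s
Tip speed ratio:
  TSR = v_tip / v_wind = 89.473 / 9.4 = 9.518

9.518


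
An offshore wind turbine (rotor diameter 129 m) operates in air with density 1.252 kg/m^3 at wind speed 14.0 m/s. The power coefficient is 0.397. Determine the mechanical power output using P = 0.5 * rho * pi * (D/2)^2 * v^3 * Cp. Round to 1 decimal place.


Step 1 -- Compute swept area:
  A = pi * (D/2)^2 = pi * (129/2)^2 = 13069.81 m^2
Step 2 -- Apply wind power equation:
  P = 0.5 * rho * A * v^3 * Cp
  v^3 = 14.0^3 = 2744.0
  P = 0.5 * 1.252 * 13069.81 * 2744.0 * 0.397
  P = 8912883.9 W

8912883.9


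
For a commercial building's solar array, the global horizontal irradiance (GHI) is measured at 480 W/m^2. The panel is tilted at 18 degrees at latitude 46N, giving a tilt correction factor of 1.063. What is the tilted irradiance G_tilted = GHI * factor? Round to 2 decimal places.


Identify the given values:
  GHI = 480 W/m^2, tilt correction factor = 1.063
Apply the formula G_tilted = GHI * factor:
  G_tilted = 480 * 1.063
  G_tilted = 510.24 W/m^2

510.24


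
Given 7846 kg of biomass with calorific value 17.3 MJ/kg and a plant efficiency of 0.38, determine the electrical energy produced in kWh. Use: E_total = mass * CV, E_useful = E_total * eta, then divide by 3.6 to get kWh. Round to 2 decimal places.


Total energy = mass * CV = 7846 * 17.3 = 135735.8 MJ
Useful energy = total * eta = 135735.8 * 0.38 = 51579.6 MJ
Convert to kWh: 51579.6 / 3.6
Useful energy = 14327.67 kWh

14327.67


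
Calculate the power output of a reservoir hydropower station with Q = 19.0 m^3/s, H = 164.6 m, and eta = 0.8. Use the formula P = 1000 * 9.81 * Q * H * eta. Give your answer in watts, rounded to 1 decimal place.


Apply the hydropower formula P = rho * g * Q * H * eta
rho * g = 1000 * 9.81 = 9810.0
P = 9810.0 * 19.0 * 164.6 * 0.8
P = 24543835.2 W

24543835.2


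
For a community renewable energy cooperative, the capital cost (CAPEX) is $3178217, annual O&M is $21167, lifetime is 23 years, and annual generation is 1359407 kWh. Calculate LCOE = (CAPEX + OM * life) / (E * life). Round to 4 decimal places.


Total cost = CAPEX + OM * lifetime = 3178217 + 21167 * 23 = 3178217 + 486841 = 3665058
Total generation = annual * lifetime = 1359407 * 23 = 31266361 kWh
LCOE = 3665058 / 31266361
LCOE = 0.1172 $/kWh

0.1172


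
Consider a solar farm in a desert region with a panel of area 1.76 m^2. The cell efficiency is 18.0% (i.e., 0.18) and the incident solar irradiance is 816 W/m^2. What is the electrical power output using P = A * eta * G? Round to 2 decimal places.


Use the solar power formula P = A * eta * G.
Given: A = 1.76 m^2, eta = 0.18, G = 816 W/m^2
P = 1.76 * 0.18 * 816
P = 258.51 W

258.51


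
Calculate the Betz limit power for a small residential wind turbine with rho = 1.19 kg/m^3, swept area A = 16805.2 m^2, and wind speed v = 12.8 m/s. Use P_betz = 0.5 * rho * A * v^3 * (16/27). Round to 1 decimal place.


The Betz coefficient Cp_max = 16/27 = 0.5926
v^3 = 12.8^3 = 2097.152
P_betz = 0.5 * rho * A * v^3 * Cp_max
P_betz = 0.5 * 1.19 * 16805.2 * 2097.152 * 0.5926
P_betz = 12426441.5 W

12426441.5


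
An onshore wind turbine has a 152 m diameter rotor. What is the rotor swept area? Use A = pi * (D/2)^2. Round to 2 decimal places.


Compute the rotor radius:
  r = D / 2 = 152 / 2 = 76.0 m
Calculate swept area:
  A = pi * r^2 = pi * 76.0^2
  A = 18145.84 m^2

18145.84


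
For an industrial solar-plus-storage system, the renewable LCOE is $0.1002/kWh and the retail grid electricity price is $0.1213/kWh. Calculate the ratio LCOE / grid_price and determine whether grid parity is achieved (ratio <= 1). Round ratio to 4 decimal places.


Compare LCOE to grid price:
  LCOE = $0.1002/kWh, Grid price = $0.1213/kWh
  Ratio = LCOE / grid_price = 0.1002 / 0.1213 = 0.8261
  Grid parity achieved (ratio <= 1)? yes

0.8261


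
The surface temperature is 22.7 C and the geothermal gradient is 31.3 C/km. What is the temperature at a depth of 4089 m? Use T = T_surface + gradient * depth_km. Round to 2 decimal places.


Convert depth to km: 4089 / 1000 = 4.089 km
Temperature increase = gradient * depth_km = 31.3 * 4.089 = 127.99 C
Temperature at depth = T_surface + delta_T = 22.7 + 127.99
T = 150.69 C

150.69


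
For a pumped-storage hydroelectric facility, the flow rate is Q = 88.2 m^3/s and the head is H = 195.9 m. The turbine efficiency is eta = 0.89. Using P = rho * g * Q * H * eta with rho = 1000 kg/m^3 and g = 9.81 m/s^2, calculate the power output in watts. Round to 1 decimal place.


Apply the hydropower formula P = rho * g * Q * H * eta
rho * g = 1000 * 9.81 = 9810.0
P = 9810.0 * 88.2 * 195.9 * 0.89
P = 150855807.9 W

150855807.9


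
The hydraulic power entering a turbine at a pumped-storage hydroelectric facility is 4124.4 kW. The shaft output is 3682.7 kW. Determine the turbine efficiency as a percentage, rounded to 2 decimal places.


Turbine efficiency = (output power / input power) * 100
eta = (3682.7 / 4124.4) * 100
eta = 89.29%

89.29


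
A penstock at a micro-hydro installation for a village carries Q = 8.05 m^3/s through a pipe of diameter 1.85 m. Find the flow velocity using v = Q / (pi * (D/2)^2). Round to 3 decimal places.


Compute pipe cross-sectional area:
  A = pi * (D/2)^2 = pi * (1.85/2)^2 = 2.688 m^2
Calculate velocity:
  v = Q / A = 8.05 / 2.688
  v = 2.995 m/s

2.995


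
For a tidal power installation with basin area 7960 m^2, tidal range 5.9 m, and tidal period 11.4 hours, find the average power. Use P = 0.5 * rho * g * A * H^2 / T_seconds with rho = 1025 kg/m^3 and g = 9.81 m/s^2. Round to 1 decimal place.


Convert period to seconds: T = 11.4 * 3600 = 41040.0 s
H^2 = 5.9^2 = 34.81
P = 0.5 * rho * g * A * H^2 / T
P = 0.5 * 1025 * 9.81 * 7960 * 34.81 / 41040.0
P = 33944.8 W

33944.8


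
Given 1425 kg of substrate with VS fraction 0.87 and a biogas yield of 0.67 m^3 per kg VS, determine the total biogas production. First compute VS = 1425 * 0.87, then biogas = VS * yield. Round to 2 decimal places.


Compute volatile solids:
  VS = mass * VS_fraction = 1425 * 0.87 = 1239.75 kg
Calculate biogas volume:
  Biogas = VS * specific_yield = 1239.75 * 0.67
  Biogas = 830.63 m^3

830.63


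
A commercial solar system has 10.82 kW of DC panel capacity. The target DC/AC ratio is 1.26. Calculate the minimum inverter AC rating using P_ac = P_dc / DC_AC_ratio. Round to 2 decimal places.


The inverter AC capacity is determined by the DC/AC ratio.
Given: P_dc = 10.82 kW, DC/AC ratio = 1.26
P_ac = P_dc / ratio = 10.82 / 1.26
P_ac = 8.59 kW

8.59


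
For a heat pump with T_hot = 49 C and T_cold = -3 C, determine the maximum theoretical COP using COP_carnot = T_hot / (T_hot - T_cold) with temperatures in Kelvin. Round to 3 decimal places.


Convert to Kelvin:
  T_hot = 49 + 273.15 = 322.15 K
  T_cold = -3 + 273.15 = 270.15 K
Apply Carnot COP formula:
  COP = T_hot_K / (T_hot_K - T_cold_K) = 322.15 / 52.0
  COP = 6.195

6.195


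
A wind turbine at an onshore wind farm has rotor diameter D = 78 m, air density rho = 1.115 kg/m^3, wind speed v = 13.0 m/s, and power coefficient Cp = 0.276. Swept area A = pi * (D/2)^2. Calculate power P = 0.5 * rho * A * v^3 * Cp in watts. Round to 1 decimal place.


Step 1 -- Compute swept area:
  A = pi * (D/2)^2 = pi * (78/2)^2 = 4778.36 m^2
Step 2 -- Apply wind power equation:
  P = 0.5 * rho * A * v^3 * Cp
  v^3 = 13.0^3 = 2197.0
  P = 0.5 * 1.115 * 4778.36 * 2197.0 * 0.276
  P = 1615336.8 W

1615336.8


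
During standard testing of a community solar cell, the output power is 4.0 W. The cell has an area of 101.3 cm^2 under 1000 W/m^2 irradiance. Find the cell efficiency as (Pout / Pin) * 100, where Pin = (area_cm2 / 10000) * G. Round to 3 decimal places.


First compute the input power:
  Pin = area_cm2 / 10000 * G = 101.3 / 10000 * 1000 = 10.13 W
Then compute efficiency:
  Efficiency = (Pout / Pin) * 100 = (4.0 / 10.13) * 100
  Efficiency = 39.487%

39.487


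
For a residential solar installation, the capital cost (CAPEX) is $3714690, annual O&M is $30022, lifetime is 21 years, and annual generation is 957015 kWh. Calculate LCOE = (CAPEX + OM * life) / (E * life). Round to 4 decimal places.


Total cost = CAPEX + OM * lifetime = 3714690 + 30022 * 21 = 3714690 + 630462 = 4345152
Total generation = annual * lifetime = 957015 * 21 = 20097315 kWh
LCOE = 4345152 / 20097315
LCOE = 0.2162 $/kWh

0.2162


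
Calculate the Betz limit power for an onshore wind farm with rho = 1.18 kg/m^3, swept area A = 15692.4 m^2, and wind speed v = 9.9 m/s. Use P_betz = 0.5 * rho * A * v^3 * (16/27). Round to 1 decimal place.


The Betz coefficient Cp_max = 16/27 = 0.5926
v^3 = 9.9^3 = 970.299
P_betz = 0.5 * rho * A * v^3 * Cp_max
P_betz = 0.5 * 1.18 * 15692.4 * 970.299 * 0.5926
P_betz = 5323572.6 W

5323572.6


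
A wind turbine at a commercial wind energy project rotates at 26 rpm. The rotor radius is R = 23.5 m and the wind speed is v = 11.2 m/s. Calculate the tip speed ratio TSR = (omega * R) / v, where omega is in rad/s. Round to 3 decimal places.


Convert rotational speed to rad/s:
  omega = 26 * 2 * pi / 60 = 2.7227 rad/s
Compute tip speed:
  v_tip = omega * R = 2.7227 * 23.5 = 63.984 m/s
Tip speed ratio:
  TSR = v_tip / v_wind = 63.984 / 11.2 = 5.713

5.713


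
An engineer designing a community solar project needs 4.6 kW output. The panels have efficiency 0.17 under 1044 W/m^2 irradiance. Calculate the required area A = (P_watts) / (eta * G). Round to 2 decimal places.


Convert target power to watts: P = 4.6 * 1000 = 4600.0 W
Compute denominator: eta * G = 0.17 * 1044 = 177.48
Required area A = P / (eta * G) = 4600.0 / 177.48
A = 25.92 m^2

25.92


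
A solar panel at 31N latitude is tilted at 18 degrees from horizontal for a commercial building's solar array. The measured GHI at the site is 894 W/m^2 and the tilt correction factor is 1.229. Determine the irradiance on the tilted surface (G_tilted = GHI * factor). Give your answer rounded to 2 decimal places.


Identify the given values:
  GHI = 894 W/m^2, tilt correction factor = 1.229
Apply the formula G_tilted = GHI * factor:
  G_tilted = 894 * 1.229
  G_tilted = 1098.73 W/m^2

1098.73


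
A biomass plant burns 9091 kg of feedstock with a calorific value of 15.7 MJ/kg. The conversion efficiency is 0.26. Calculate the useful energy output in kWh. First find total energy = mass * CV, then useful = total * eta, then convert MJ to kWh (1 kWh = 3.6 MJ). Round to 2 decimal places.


Total energy = mass * CV = 9091 * 15.7 = 142728.7 MJ
Useful energy = total * eta = 142728.7 * 0.26 = 37109.46 MJ
Convert to kWh: 37109.46 / 3.6
Useful energy = 10308.18 kWh

10308.18
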